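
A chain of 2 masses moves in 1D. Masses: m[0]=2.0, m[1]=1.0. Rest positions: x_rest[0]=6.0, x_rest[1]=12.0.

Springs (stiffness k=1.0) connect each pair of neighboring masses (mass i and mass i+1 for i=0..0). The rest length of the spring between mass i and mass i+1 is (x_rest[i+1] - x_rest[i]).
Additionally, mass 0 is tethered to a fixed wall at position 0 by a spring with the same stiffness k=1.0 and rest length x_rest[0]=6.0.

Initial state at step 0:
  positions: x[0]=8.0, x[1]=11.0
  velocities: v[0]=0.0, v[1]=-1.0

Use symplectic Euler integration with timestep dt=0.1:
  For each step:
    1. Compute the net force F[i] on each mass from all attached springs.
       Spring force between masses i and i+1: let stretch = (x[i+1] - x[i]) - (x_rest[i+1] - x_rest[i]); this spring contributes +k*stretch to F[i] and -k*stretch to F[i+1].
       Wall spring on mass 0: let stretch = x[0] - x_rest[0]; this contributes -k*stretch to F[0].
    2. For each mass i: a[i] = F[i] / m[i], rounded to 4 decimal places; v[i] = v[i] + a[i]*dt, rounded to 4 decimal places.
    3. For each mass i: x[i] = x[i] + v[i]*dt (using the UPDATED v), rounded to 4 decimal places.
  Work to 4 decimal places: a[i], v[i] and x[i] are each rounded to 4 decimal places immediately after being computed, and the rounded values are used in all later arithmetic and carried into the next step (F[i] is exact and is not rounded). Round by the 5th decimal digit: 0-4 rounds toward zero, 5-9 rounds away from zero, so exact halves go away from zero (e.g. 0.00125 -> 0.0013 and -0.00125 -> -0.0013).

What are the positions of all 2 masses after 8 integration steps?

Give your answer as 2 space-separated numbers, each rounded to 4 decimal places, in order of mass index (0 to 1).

Answer: 7.1415 11.2492

Derivation:
Step 0: x=[8.0000 11.0000] v=[0.0000 -1.0000]
Step 1: x=[7.9750 10.9300] v=[-0.2500 -0.7000]
Step 2: x=[7.9249 10.8905] v=[-0.5010 -0.3955]
Step 3: x=[7.8500 10.8813] v=[-0.7490 -0.0921]
Step 4: x=[7.7510 10.9018] v=[-0.9899 0.2048]
Step 5: x=[7.6290 10.9508] v=[-1.2199 0.4897]
Step 6: x=[7.4855 11.0266] v=[-1.4353 0.7575]
Step 7: x=[7.3223 11.1269] v=[-1.6325 1.0034]
Step 8: x=[7.1415 11.2492] v=[-1.8084 1.2229]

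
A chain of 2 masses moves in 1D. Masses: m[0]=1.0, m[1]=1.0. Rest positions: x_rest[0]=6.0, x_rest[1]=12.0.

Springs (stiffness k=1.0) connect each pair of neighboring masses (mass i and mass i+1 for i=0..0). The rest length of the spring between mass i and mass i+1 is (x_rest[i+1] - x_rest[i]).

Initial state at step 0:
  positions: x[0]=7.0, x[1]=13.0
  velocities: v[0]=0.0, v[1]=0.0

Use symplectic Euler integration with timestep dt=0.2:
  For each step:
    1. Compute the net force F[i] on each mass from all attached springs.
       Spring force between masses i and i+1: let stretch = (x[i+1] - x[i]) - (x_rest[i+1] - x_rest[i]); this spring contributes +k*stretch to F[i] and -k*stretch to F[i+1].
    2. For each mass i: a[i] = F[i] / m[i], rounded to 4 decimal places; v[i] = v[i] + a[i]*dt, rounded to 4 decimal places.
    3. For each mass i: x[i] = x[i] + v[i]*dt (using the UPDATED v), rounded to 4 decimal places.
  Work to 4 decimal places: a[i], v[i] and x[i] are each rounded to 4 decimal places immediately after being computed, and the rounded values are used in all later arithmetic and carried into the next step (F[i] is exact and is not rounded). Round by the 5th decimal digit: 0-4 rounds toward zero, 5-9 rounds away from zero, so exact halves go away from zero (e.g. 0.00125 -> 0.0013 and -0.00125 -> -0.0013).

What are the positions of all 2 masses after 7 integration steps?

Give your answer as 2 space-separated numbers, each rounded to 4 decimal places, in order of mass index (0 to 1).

Answer: 7.0000 13.0000

Derivation:
Step 0: x=[7.0000 13.0000] v=[0.0000 0.0000]
Step 1: x=[7.0000 13.0000] v=[0.0000 0.0000]
Step 2: x=[7.0000 13.0000] v=[0.0000 0.0000]
Step 3: x=[7.0000 13.0000] v=[0.0000 0.0000]
Step 4: x=[7.0000 13.0000] v=[0.0000 0.0000]
Step 5: x=[7.0000 13.0000] v=[0.0000 0.0000]
Step 6: x=[7.0000 13.0000] v=[0.0000 0.0000]
Step 7: x=[7.0000 13.0000] v=[0.0000 0.0000]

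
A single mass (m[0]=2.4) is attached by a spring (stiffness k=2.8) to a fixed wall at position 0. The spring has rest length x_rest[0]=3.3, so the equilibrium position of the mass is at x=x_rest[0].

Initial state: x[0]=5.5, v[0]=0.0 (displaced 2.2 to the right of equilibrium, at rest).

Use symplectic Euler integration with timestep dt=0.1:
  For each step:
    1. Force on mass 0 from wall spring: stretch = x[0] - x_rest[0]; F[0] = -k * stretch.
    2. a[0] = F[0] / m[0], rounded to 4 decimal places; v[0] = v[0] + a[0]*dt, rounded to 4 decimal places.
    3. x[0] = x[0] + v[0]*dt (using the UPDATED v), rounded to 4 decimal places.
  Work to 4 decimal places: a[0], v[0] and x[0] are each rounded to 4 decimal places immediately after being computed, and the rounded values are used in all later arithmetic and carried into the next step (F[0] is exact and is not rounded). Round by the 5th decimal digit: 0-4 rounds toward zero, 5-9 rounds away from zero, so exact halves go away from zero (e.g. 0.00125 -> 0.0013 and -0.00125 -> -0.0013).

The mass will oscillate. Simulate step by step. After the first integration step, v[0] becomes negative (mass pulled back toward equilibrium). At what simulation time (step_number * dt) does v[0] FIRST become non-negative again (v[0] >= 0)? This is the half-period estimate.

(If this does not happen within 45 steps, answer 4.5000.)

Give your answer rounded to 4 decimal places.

Answer: 3.0000

Derivation:
Step 0: x=[5.5000] v=[0.0000]
Step 1: x=[5.4743] v=[-0.2567]
Step 2: x=[5.4233] v=[-0.5104]
Step 3: x=[5.3475] v=[-0.7581]
Step 4: x=[5.2478] v=[-0.9970]
Step 5: x=[5.1254] v=[-1.2242]
Step 6: x=[4.9817] v=[-1.4372]
Step 7: x=[4.8184] v=[-1.6334]
Step 8: x=[4.6373] v=[-1.8106]
Step 9: x=[4.4406] v=[-1.9666]
Step 10: x=[4.2306] v=[-2.0997]
Step 11: x=[4.0098] v=[-2.2083]
Step 12: x=[3.7807] v=[-2.2911]
Step 13: x=[3.5460] v=[-2.3472]
Step 14: x=[3.3084] v=[-2.3759]
Step 15: x=[3.0707] v=[-2.3769]
Step 16: x=[2.8357] v=[-2.3502]
Step 17: x=[2.6061] v=[-2.2960]
Step 18: x=[2.3846] v=[-2.2150]
Step 19: x=[2.1738] v=[-2.1082]
Step 20: x=[1.9761] v=[-1.9768]
Step 21: x=[1.7939] v=[-1.8223]
Step 22: x=[1.6292] v=[-1.6466]
Step 23: x=[1.4840] v=[-1.4517]
Step 24: x=[1.3600] v=[-1.2398]
Step 25: x=[1.2587] v=[-1.0135]
Step 26: x=[1.1812] v=[-0.7754]
Step 27: x=[1.1284] v=[-0.5282]
Step 28: x=[1.1009] v=[-0.2749]
Step 29: x=[1.0991] v=[-0.0183]
Step 30: x=[1.1230] v=[0.2385]
First v>=0 after going negative at step 30, time=3.0000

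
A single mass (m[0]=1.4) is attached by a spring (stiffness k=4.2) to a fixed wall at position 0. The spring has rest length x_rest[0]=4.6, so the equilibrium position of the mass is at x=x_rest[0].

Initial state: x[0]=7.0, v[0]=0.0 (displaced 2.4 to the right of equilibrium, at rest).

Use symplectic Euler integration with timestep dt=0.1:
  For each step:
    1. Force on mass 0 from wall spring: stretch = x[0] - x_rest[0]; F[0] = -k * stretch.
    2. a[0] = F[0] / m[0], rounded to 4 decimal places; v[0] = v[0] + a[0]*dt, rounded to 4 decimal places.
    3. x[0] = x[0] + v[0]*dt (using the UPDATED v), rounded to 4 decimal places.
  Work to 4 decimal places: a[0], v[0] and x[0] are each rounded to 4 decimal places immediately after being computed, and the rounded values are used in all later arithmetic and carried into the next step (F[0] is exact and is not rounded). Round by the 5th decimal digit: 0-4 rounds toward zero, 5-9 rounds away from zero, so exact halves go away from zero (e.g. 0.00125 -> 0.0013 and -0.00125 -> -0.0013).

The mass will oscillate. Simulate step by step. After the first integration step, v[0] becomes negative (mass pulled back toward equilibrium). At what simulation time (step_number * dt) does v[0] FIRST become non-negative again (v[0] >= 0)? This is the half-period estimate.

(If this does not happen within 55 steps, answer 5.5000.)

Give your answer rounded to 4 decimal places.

Step 0: x=[7.0000] v=[0.0000]
Step 1: x=[6.9280] v=[-0.7200]
Step 2: x=[6.7862] v=[-1.4184]
Step 3: x=[6.5788] v=[-2.0743]
Step 4: x=[6.3120] v=[-2.6679]
Step 5: x=[5.9939] v=[-3.1815]
Step 6: x=[5.6339] v=[-3.5997]
Step 7: x=[5.2429] v=[-3.9099]
Step 8: x=[4.8326] v=[-4.1028]
Step 9: x=[4.4153] v=[-4.1726]
Step 10: x=[4.0036] v=[-4.1172]
Step 11: x=[3.6098] v=[-3.9383]
Step 12: x=[3.2457] v=[-3.6412]
Step 13: x=[2.9222] v=[-3.2349]
Step 14: x=[2.6490] v=[-2.7316]
Step 15: x=[2.4344] v=[-2.1463]
Step 16: x=[2.2847] v=[-1.4966]
Step 17: x=[2.2045] v=[-0.8020]
Step 18: x=[2.1962] v=[-0.0834]
Step 19: x=[2.2600] v=[0.6377]
First v>=0 after going negative at step 19, time=1.9000

Answer: 1.9000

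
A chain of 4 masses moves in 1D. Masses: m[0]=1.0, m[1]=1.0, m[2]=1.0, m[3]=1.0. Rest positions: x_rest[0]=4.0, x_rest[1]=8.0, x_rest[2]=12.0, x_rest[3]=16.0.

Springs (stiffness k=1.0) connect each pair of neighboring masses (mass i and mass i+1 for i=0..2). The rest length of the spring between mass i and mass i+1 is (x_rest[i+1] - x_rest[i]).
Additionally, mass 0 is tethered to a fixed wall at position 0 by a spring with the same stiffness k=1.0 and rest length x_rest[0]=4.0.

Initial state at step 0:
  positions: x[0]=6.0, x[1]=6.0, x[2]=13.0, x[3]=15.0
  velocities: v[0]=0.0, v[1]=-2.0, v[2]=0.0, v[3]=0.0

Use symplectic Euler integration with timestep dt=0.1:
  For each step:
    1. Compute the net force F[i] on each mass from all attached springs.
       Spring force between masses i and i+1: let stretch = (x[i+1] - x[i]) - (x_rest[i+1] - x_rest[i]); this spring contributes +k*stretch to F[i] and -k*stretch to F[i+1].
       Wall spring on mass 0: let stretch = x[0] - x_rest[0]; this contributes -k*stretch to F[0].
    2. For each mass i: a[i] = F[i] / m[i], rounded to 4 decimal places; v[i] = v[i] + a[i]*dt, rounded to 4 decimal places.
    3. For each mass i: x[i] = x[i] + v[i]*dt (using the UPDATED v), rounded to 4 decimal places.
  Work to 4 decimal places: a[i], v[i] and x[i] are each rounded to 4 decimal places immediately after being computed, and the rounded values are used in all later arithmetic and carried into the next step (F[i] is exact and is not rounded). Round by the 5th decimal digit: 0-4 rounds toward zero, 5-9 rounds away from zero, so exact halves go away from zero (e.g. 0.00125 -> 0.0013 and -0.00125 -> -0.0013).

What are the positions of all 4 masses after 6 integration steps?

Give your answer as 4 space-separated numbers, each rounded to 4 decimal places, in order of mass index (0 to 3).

Step 0: x=[6.0000 6.0000 13.0000 15.0000] v=[0.0000 -2.0000 0.0000 0.0000]
Step 1: x=[5.9400 5.8700 12.9500 15.0200] v=[-0.6000 -1.3000 -0.5000 0.2000]
Step 2: x=[5.8199 5.8115 12.8499 15.0593] v=[-1.2010 -0.5850 -1.0010 0.3930]
Step 3: x=[5.6415 5.8235 12.7015 15.1165] v=[-1.7838 0.1197 -1.4839 0.5721]
Step 4: x=[5.4085 5.9024 12.5085 15.1896] v=[-2.3298 0.7893 -1.9302 0.7306]
Step 5: x=[5.1264 6.0425 12.2762 15.2759] v=[-2.8213 1.4005 -2.3227 0.8625]
Step 6: x=[4.8022 6.2357 12.0116 15.3722] v=[-3.2423 1.9323 -2.6461 0.9625]

Answer: 4.8022 6.2357 12.0116 15.3722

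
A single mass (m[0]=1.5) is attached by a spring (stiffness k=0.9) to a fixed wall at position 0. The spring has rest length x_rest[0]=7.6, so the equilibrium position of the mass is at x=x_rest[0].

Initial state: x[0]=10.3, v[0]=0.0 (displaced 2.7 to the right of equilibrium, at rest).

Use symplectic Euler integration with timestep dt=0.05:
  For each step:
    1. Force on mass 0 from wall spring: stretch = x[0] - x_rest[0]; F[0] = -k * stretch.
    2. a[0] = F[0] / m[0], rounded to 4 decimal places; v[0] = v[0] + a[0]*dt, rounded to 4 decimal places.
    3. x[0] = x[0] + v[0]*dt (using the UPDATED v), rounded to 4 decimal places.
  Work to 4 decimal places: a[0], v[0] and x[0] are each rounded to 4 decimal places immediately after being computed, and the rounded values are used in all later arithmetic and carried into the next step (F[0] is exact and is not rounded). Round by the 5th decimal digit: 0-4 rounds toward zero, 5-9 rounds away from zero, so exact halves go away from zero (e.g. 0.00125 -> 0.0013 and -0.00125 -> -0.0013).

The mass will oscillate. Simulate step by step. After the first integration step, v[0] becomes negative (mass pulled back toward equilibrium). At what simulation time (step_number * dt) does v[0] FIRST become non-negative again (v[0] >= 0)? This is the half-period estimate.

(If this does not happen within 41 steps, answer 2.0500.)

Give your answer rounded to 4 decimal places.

Step 0: x=[10.3000] v=[0.0000]
Step 1: x=[10.2960] v=[-0.0810]
Step 2: x=[10.2879] v=[-0.1619]
Step 3: x=[10.2758] v=[-0.2425]
Step 4: x=[10.2597] v=[-0.3228]
Step 5: x=[10.2396] v=[-0.4026]
Step 6: x=[10.2155] v=[-0.4818]
Step 7: x=[10.1875] v=[-0.5603]
Step 8: x=[10.1556] v=[-0.6379]
Step 9: x=[10.1199] v=[-0.7146]
Step 10: x=[10.0804] v=[-0.7902]
Step 11: x=[10.0372] v=[-0.8646]
Step 12: x=[9.9903] v=[-0.9377]
Step 13: x=[9.9398] v=[-1.0094]
Step 14: x=[9.8858] v=[-1.0796]
Step 15: x=[9.8284] v=[-1.1482]
Step 16: x=[9.7676] v=[-1.2151]
Step 17: x=[9.7036] v=[-1.2801]
Step 18: x=[9.6364] v=[-1.3432]
Step 19: x=[9.5662] v=[-1.4043]
Step 20: x=[9.4930] v=[-1.4633]
Step 21: x=[9.4170] v=[-1.5201]
Step 22: x=[9.3383] v=[-1.5746]
Step 23: x=[9.2570] v=[-1.6268]
Step 24: x=[9.1732] v=[-1.6765]
Step 25: x=[9.0870] v=[-1.7237]
Step 26: x=[8.9986] v=[-1.7683]
Step 27: x=[8.9081] v=[-1.8103]
Step 28: x=[8.8156] v=[-1.8495]
Step 29: x=[8.7213] v=[-1.8860]
Step 30: x=[8.6253] v=[-1.9196]
Step 31: x=[8.5278] v=[-1.9504]
Step 32: x=[8.4289] v=[-1.9782]
Step 33: x=[8.3287] v=[-2.0031]
Step 34: x=[8.2275] v=[-2.0250]
Step 35: x=[8.1253] v=[-2.0438]
Step 36: x=[8.0223] v=[-2.0596]
Step 37: x=[7.9187] v=[-2.0723]
Step 38: x=[7.8146] v=[-2.0819]
Step 39: x=[7.7102] v=[-2.0883]
Step 40: x=[7.6056] v=[-2.0916]
Step 41: x=[7.5010] v=[-2.0918]
v[0] did not become non-negative within 41 steps; using fallback time=2.0500

Answer: 2.0500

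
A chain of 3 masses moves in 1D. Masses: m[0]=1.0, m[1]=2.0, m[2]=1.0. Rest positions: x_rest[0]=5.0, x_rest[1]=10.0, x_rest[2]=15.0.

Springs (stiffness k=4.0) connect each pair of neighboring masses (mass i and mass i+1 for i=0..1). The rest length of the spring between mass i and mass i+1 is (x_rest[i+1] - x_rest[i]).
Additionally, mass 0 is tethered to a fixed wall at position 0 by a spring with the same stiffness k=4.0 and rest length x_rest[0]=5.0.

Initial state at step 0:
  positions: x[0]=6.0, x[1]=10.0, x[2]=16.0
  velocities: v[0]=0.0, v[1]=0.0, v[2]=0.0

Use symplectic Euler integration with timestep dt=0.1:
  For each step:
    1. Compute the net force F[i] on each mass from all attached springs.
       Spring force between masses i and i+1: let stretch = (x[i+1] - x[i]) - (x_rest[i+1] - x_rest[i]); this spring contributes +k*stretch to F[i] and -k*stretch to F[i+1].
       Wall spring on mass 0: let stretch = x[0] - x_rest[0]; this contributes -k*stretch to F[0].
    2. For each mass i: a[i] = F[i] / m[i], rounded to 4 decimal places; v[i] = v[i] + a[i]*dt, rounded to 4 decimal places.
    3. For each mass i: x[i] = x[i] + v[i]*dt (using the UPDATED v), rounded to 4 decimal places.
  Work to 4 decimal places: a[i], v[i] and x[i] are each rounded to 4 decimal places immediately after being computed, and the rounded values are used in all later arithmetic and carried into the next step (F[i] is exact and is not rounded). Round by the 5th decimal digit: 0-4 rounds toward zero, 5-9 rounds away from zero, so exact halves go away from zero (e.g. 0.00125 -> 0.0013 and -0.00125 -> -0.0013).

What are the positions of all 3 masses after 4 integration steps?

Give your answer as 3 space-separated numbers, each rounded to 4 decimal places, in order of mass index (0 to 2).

Answer: 5.3145 10.3427 15.6460

Derivation:
Step 0: x=[6.0000 10.0000 16.0000] v=[0.0000 0.0000 0.0000]
Step 1: x=[5.9200 10.0400 15.9600] v=[-0.8000 0.4000 -0.4000]
Step 2: x=[5.7680 10.1160 15.8832] v=[-1.5200 0.7600 -0.7680]
Step 3: x=[5.5592 10.2204 15.7757] v=[-2.0880 1.0438 -1.0749]
Step 4: x=[5.3145 10.3427 15.6460] v=[-2.4472 1.2226 -1.2970]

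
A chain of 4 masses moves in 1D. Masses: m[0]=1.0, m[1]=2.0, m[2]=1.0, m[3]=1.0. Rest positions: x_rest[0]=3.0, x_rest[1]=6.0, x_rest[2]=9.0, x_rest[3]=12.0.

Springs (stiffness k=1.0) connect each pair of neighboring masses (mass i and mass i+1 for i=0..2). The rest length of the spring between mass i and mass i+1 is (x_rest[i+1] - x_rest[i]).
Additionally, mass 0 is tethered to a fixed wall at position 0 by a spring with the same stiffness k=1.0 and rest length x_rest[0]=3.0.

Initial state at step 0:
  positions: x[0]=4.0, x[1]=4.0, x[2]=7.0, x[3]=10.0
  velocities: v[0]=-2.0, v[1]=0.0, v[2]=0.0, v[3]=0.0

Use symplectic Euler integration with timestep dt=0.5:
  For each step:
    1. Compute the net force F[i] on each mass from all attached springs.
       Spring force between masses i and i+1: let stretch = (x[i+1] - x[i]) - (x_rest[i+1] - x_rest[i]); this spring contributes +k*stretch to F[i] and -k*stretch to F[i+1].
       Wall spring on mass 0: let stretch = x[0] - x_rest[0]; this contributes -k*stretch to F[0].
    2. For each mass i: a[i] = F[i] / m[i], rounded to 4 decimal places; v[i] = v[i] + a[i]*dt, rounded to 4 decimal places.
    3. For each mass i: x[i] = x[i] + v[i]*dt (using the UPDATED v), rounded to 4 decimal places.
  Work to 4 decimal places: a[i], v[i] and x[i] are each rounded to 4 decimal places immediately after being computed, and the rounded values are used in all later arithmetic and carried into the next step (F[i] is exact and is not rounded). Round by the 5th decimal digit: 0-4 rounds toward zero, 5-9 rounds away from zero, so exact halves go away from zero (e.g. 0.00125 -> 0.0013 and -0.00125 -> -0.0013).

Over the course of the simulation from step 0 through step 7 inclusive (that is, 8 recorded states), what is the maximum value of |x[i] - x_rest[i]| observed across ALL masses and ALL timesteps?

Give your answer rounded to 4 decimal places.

Answer: 3.6641

Derivation:
Step 0: x=[4.0000 4.0000 7.0000 10.0000] v=[-2.0000 0.0000 0.0000 0.0000]
Step 1: x=[2.0000 4.3750 7.0000 10.0000] v=[-4.0000 0.7500 0.0000 0.0000]
Step 2: x=[0.0938 4.7813 7.0938 10.0000] v=[-3.8125 0.8125 0.1875 0.0000]
Step 3: x=[-0.6641 4.8907 7.3360 10.0235] v=[-1.5157 0.2188 0.4844 0.0469]
Step 4: x=[0.1328 4.6114 7.6388 10.1251] v=[1.5938 -0.5586 0.6055 0.2032]
Step 5: x=[2.0162 4.1507 7.8063 10.3552] v=[3.7667 -0.9214 0.3350 0.4601]
Step 6: x=[3.9292 3.8802 7.6971 10.6981] v=[3.8259 -0.5411 -0.2184 0.6857]
Step 7: x=[4.8476 4.0929 7.3839 11.0407] v=[1.8368 0.4254 -0.6264 0.6852]
Max displacement = 3.6641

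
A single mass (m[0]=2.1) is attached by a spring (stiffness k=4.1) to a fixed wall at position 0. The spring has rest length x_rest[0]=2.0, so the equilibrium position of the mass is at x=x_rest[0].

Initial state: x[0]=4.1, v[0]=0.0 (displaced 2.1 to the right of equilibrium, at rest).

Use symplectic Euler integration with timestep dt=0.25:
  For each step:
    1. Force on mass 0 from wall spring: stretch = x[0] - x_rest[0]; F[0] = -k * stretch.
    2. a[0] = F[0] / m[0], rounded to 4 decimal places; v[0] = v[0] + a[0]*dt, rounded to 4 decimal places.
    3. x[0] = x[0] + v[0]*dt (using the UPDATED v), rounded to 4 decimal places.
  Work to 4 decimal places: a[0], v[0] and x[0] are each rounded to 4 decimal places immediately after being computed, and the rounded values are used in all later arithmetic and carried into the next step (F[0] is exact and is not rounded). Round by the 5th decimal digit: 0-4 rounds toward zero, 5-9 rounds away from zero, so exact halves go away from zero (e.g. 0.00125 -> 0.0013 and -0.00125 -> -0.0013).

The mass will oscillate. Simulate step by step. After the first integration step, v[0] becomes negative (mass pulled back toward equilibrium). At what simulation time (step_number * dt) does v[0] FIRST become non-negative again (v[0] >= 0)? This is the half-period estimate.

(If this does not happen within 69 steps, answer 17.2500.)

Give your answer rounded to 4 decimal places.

Answer: 2.2500

Derivation:
Step 0: x=[4.1000] v=[0.0000]
Step 1: x=[3.8438] v=[-1.0250]
Step 2: x=[3.3626] v=[-1.9250]
Step 3: x=[2.7151] v=[-2.5901]
Step 4: x=[1.9803] v=[-2.9391]
Step 5: x=[1.2479] v=[-2.9295]
Step 6: x=[0.6073] v=[-2.5624]
Step 7: x=[0.1367] v=[-1.8826]
Step 8: x=[-0.1066] v=[-0.9731]
Step 9: x=[-0.0928] v=[0.0551]
First v>=0 after going negative at step 9, time=2.2500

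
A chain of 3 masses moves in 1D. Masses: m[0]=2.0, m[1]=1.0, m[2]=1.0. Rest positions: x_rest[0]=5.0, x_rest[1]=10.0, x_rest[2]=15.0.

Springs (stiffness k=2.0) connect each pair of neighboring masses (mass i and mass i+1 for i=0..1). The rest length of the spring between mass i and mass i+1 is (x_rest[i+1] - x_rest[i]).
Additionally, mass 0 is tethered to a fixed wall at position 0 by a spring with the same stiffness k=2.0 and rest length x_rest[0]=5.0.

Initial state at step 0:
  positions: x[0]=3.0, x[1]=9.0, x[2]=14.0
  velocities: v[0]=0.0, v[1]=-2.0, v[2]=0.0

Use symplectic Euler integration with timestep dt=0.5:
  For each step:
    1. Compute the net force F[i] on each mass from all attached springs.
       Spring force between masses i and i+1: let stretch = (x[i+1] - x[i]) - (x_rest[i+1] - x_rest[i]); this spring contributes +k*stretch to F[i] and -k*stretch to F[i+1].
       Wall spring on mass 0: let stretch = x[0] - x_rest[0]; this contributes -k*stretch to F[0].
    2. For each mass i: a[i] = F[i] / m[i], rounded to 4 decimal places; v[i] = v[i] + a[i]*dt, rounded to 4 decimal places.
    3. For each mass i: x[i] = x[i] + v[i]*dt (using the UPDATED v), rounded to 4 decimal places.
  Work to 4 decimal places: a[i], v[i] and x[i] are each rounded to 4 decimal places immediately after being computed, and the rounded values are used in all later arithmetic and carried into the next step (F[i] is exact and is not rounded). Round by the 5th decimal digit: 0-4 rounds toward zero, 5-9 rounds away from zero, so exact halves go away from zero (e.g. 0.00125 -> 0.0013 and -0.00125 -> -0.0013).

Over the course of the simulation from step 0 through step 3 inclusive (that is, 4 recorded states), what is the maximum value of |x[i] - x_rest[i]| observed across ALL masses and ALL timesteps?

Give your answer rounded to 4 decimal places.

Step 0: x=[3.0000 9.0000 14.0000] v=[0.0000 -2.0000 0.0000]
Step 1: x=[3.7500 7.5000 14.0000] v=[1.5000 -3.0000 0.0000]
Step 2: x=[4.5000 7.3750 13.2500] v=[1.5000 -0.2500 -1.5000]
Step 3: x=[4.8438 8.7500 12.0625] v=[0.6875 2.7500 -2.3750]
Max displacement = 2.9375

Answer: 2.9375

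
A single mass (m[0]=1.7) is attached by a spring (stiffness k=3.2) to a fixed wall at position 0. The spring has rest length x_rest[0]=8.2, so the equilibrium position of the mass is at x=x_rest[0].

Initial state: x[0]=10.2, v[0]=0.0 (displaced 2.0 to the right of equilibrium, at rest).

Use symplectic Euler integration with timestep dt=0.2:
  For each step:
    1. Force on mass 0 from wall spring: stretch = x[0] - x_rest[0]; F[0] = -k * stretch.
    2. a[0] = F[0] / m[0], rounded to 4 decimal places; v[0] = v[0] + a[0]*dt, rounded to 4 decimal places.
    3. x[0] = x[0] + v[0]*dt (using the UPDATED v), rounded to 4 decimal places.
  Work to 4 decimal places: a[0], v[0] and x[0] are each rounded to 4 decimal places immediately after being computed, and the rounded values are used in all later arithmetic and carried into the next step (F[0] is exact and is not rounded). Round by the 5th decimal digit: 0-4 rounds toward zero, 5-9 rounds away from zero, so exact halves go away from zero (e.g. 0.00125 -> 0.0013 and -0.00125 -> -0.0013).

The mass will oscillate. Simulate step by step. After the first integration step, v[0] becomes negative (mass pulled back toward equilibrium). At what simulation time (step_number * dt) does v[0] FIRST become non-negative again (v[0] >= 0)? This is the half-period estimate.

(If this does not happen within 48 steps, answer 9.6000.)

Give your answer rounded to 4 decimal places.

Answer: 2.4000

Derivation:
Step 0: x=[10.2000] v=[0.0000]
Step 1: x=[10.0494] v=[-0.7529]
Step 2: x=[9.7596] v=[-1.4491]
Step 3: x=[9.3524] v=[-2.0362]
Step 4: x=[8.8584] v=[-2.4700]
Step 5: x=[8.3148] v=[-2.7179]
Step 6: x=[7.7626] v=[-2.7611]
Step 7: x=[7.2433] v=[-2.5964]
Step 8: x=[6.7961] v=[-2.2362]
Step 9: x=[6.4546] v=[-1.7077]
Step 10: x=[6.2445] v=[-1.0506]
Step 11: x=[6.1816] v=[-0.3144]
Step 12: x=[6.2707] v=[0.4455]
First v>=0 after going negative at step 12, time=2.4000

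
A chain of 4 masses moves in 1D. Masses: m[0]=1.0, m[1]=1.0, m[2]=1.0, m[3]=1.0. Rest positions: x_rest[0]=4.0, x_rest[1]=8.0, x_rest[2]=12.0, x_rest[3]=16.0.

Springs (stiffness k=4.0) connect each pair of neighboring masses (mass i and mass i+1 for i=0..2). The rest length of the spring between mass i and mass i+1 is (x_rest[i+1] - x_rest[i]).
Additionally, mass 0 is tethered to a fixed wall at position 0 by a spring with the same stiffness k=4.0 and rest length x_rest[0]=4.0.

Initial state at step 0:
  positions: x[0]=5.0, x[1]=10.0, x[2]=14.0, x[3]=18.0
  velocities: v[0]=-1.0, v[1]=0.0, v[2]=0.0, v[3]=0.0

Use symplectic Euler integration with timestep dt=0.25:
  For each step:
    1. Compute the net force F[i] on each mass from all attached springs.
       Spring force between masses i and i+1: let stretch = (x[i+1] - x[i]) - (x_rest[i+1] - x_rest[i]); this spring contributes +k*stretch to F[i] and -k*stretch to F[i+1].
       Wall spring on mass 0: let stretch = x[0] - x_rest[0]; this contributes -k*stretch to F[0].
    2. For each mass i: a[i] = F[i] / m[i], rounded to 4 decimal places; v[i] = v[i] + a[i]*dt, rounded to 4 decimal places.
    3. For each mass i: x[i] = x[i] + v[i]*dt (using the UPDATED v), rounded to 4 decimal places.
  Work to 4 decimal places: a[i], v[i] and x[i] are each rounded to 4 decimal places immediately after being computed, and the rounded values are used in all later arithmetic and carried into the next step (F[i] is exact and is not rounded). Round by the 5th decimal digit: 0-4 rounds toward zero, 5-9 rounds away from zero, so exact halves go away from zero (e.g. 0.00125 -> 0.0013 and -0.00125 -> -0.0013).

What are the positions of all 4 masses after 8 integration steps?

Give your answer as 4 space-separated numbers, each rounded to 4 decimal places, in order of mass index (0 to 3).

Step 0: x=[5.0000 10.0000 14.0000 18.0000] v=[-1.0000 0.0000 0.0000 0.0000]
Step 1: x=[4.7500 9.7500 14.0000 18.0000] v=[-1.0000 -1.0000 0.0000 0.0000]
Step 2: x=[4.5625 9.3125 13.9375 18.0000] v=[-0.7500 -1.7500 -0.2500 0.0000]
Step 3: x=[4.4219 8.8438 13.7344 17.9844] v=[-0.5625 -1.8750 -0.8125 -0.0625]
Step 4: x=[4.2813 8.4922 13.3711 17.9063] v=[-0.5625 -1.4063 -1.4531 -0.3125]
Step 5: x=[4.1231 8.3076 12.9219 17.6944] v=[-0.6329 -0.7383 -1.7968 -0.8477]
Step 6: x=[3.9802 8.2305 12.5123 17.2894] v=[-0.5715 -0.3085 -1.6386 -1.6202]
Step 7: x=[3.9049 8.1613 12.2265 16.6901] v=[-0.3014 -0.2770 -1.1433 -2.3973]
Step 8: x=[3.9174 8.0443 12.0403 15.9749] v=[0.0501 -0.4682 -0.7449 -2.8609]

Answer: 3.9174 8.0443 12.0403 15.9749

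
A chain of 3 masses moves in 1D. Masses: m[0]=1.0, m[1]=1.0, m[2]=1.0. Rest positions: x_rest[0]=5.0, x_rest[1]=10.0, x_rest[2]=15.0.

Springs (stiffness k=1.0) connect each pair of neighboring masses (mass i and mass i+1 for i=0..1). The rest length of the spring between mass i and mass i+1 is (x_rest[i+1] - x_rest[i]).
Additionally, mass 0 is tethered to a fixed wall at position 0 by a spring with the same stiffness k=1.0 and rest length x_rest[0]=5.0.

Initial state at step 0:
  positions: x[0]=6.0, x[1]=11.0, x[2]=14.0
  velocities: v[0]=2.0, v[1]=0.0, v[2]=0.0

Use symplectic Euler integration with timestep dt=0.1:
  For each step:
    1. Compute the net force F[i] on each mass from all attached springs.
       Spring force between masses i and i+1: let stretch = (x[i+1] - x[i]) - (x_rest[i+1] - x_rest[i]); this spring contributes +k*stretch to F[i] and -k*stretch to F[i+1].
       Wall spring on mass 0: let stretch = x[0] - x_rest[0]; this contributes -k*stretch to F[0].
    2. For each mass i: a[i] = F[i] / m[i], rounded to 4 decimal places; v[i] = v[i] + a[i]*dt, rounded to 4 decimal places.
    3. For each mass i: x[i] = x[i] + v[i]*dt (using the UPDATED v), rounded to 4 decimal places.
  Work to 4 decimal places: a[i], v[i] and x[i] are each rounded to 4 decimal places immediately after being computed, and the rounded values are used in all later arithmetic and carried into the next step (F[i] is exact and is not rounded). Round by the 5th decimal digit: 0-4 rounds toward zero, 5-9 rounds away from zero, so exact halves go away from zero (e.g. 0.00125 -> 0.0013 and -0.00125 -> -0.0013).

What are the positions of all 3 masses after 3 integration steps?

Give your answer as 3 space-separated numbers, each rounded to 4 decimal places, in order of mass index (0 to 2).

Answer: 6.5241 10.8904 14.1180

Derivation:
Step 0: x=[6.0000 11.0000 14.0000] v=[2.0000 0.0000 0.0000]
Step 1: x=[6.1900 10.9800 14.0200] v=[1.9000 -0.2000 0.2000]
Step 2: x=[6.3660 10.9425 14.0596] v=[1.7600 -0.3750 0.3960]
Step 3: x=[6.5241 10.8904 14.1180] v=[1.5811 -0.5209 0.5843]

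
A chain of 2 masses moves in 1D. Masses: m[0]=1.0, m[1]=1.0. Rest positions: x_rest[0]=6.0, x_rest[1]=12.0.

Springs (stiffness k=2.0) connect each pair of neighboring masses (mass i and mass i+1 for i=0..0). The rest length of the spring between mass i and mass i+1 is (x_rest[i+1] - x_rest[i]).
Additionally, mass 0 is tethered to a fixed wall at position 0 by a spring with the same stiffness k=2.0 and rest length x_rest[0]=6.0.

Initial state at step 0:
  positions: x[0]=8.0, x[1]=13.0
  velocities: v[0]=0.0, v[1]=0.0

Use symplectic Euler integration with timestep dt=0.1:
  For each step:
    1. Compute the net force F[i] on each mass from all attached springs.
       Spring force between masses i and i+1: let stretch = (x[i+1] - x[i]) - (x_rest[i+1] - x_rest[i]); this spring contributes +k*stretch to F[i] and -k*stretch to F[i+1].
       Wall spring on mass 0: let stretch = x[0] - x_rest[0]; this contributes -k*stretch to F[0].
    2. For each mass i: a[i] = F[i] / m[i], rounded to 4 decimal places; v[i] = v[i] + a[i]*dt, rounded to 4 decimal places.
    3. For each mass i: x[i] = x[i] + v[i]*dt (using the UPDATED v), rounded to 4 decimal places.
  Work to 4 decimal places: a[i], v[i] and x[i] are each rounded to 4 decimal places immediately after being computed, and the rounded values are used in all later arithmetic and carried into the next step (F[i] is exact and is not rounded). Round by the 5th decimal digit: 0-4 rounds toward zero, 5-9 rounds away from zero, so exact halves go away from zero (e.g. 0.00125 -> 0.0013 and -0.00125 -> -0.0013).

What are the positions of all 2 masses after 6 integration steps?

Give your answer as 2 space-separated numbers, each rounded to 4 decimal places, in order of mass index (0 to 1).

Step 0: x=[8.0000 13.0000] v=[0.0000 0.0000]
Step 1: x=[7.9400 13.0200] v=[-0.6000 0.2000]
Step 2: x=[7.8228 13.0584] v=[-1.1720 0.3840]
Step 3: x=[7.6539 13.1121] v=[-1.6894 0.5369]
Step 4: x=[7.4411 13.1766] v=[-2.1285 0.6453]
Step 5: x=[7.1941 13.2464] v=[-2.4696 0.6982]
Step 6: x=[6.9243 13.3152] v=[-2.6980 0.6877]

Answer: 6.9243 13.3152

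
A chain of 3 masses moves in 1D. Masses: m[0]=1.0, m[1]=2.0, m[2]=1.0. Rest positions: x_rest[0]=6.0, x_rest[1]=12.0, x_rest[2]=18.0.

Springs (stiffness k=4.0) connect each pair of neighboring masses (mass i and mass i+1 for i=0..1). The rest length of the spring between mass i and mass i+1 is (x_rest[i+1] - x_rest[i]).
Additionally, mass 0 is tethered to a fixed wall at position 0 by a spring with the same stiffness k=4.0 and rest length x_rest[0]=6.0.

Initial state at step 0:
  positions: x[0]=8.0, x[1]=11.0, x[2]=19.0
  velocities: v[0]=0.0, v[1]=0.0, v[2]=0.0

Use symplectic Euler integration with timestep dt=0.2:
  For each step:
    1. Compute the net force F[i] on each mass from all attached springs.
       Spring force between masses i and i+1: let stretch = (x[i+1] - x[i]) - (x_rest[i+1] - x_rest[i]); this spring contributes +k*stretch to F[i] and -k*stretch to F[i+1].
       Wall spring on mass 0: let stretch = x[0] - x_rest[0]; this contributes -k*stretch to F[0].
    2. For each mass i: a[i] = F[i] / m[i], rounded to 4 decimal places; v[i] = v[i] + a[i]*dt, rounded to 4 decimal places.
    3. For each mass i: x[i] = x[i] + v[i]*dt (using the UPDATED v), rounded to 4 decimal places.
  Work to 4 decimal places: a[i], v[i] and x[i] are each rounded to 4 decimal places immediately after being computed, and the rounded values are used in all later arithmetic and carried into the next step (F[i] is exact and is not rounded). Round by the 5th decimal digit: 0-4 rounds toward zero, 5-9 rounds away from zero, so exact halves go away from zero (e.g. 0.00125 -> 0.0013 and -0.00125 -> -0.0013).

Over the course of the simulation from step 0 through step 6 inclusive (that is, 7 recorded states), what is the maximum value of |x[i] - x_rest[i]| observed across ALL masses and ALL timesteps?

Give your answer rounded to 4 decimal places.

Answer: 2.0387

Derivation:
Step 0: x=[8.0000 11.0000 19.0000] v=[0.0000 0.0000 0.0000]
Step 1: x=[7.2000 11.4000 18.6800] v=[-4.0000 2.0000 -1.6000]
Step 2: x=[5.9200 12.0464 18.1552] v=[-6.4000 3.2320 -2.6240]
Step 3: x=[4.6730 12.6914 17.6130] v=[-6.2349 3.2250 -2.7110]
Step 4: x=[3.9613 13.0887 17.2433] v=[-3.5586 1.9863 -1.8483]
Step 5: x=[4.0762 13.0881 17.1689] v=[0.5743 -0.0028 -0.3720]
Step 6: x=[4.9808 12.6931 17.4016] v=[4.5229 -1.9752 1.1634]
Max displacement = 2.0387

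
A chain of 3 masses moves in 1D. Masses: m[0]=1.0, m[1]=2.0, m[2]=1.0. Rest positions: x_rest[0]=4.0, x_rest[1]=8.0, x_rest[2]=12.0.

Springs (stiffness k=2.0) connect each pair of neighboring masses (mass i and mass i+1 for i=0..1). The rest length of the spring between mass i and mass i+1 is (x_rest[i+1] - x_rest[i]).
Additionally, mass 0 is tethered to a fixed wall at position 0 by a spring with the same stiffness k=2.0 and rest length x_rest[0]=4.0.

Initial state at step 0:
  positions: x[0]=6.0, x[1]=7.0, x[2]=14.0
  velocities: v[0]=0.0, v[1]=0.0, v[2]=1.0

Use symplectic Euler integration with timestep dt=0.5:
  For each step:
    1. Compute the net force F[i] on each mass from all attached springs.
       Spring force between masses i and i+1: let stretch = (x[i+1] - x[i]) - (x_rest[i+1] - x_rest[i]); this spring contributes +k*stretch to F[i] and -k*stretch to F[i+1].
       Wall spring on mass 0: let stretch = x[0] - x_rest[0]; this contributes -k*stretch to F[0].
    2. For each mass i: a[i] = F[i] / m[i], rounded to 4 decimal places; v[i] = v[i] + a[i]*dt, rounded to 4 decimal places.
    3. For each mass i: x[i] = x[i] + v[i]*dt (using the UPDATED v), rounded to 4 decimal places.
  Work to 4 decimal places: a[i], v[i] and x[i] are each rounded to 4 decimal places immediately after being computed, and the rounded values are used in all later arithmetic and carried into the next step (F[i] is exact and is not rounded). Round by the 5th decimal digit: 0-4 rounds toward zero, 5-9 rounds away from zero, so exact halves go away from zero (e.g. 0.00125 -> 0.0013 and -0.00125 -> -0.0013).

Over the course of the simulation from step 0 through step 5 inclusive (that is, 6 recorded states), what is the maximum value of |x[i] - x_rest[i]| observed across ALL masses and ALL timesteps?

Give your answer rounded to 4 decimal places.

Step 0: x=[6.0000 7.0000 14.0000] v=[0.0000 0.0000 1.0000]
Step 1: x=[3.5000 8.5000 13.0000] v=[-5.0000 3.0000 -2.0000]
Step 2: x=[1.7500 9.8750 11.7500] v=[-3.5000 2.7500 -2.5000]
Step 3: x=[3.1875 9.6875 11.5625] v=[2.8750 -0.3750 -0.3750]
Step 4: x=[6.2813 8.3438 12.4375] v=[6.1875 -2.6875 1.7500]
Step 5: x=[7.2657 7.5079 13.2657] v=[1.9687 -1.6719 1.6563]
Max displacement = 3.2657

Answer: 3.2657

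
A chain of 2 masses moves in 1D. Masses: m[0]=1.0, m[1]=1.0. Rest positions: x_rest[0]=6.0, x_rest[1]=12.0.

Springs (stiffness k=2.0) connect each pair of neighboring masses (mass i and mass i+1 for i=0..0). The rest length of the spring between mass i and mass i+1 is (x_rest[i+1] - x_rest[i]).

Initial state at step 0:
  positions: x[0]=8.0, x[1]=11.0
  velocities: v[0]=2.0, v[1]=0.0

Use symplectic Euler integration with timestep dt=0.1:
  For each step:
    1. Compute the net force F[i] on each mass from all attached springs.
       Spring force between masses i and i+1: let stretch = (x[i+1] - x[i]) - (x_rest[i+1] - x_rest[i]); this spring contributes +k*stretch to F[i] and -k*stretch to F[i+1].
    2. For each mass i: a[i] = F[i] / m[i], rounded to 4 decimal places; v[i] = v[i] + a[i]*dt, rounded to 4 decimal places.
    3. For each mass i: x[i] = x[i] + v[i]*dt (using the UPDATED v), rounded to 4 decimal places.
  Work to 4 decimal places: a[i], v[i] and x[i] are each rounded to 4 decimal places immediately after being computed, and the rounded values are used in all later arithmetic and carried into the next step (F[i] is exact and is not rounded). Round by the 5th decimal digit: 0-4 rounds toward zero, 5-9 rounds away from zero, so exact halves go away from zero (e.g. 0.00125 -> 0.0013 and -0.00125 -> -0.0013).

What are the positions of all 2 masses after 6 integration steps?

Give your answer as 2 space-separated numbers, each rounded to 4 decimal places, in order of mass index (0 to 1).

Step 0: x=[8.0000 11.0000] v=[2.0000 0.0000]
Step 1: x=[8.1400 11.0600] v=[1.4000 0.6000]
Step 2: x=[8.2184 11.1816] v=[0.7840 1.2160]
Step 3: x=[8.2361 11.3639] v=[0.1766 1.8234]
Step 4: x=[8.1963 11.6037] v=[-0.3978 2.3978]
Step 5: x=[8.1047 11.8953] v=[-0.9163 2.9163]
Step 6: x=[7.9689 12.2311] v=[-1.3582 3.3582]

Answer: 7.9689 12.2311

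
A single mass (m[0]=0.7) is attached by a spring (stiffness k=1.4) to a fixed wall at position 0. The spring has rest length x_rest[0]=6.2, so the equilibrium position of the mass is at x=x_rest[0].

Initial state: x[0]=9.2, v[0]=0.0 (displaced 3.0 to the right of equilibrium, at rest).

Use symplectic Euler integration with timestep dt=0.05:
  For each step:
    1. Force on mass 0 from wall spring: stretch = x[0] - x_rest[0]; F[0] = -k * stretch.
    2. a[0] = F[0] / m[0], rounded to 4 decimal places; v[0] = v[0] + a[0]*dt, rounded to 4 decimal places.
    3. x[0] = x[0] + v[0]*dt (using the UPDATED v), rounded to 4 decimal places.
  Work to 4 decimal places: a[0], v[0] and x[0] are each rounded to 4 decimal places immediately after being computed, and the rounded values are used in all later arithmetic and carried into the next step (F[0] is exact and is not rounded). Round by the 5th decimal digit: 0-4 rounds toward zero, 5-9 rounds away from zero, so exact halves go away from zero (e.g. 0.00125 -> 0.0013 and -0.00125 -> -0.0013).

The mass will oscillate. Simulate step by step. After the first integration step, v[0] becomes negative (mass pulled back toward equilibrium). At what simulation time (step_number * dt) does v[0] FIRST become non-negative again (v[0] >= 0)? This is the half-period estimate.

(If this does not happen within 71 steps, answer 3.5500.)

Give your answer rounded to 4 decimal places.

Step 0: x=[9.2000] v=[0.0000]
Step 1: x=[9.1850] v=[-0.3000]
Step 2: x=[9.1551] v=[-0.5985]
Step 3: x=[9.1104] v=[-0.8940]
Step 4: x=[9.0512] v=[-1.1850]
Step 5: x=[8.9777] v=[-1.4701]
Step 6: x=[8.8903] v=[-1.7479]
Step 7: x=[8.7895] v=[-2.0169]
Step 8: x=[8.6757] v=[-2.2759]
Step 9: x=[8.5495] v=[-2.5235]
Step 10: x=[8.4116] v=[-2.7585]
Step 11: x=[8.2626] v=[-2.9797]
Step 12: x=[8.1033] v=[-3.1860]
Step 13: x=[7.9345] v=[-3.3763]
Step 14: x=[7.7570] v=[-3.5498]
Step 15: x=[7.5717] v=[-3.7055]
Step 16: x=[7.3796] v=[-3.8427]
Step 17: x=[7.1816] v=[-3.9607]
Step 18: x=[6.9787] v=[-4.0589]
Step 19: x=[6.7719] v=[-4.1368]
Step 20: x=[6.5622] v=[-4.1940]
Step 21: x=[6.3507] v=[-4.2302]
Step 22: x=[6.1384] v=[-4.2453]
Step 23: x=[5.9264] v=[-4.2391]
Step 24: x=[5.7158] v=[-4.2117]
Step 25: x=[5.5076] v=[-4.1633]
Step 26: x=[5.3029] v=[-4.0941]
Step 27: x=[5.1027] v=[-4.0044]
Step 28: x=[4.9080] v=[-3.8947]
Step 29: x=[4.7197] v=[-3.7655]
Step 30: x=[4.5388] v=[-3.6175]
Step 31: x=[4.3662] v=[-3.4514]
Step 32: x=[4.2028] v=[-3.2680]
Step 33: x=[4.0494] v=[-3.0683]
Step 34: x=[3.9067] v=[-2.8532]
Step 35: x=[3.7755] v=[-2.6239]
Step 36: x=[3.6564] v=[-2.3815]
Step 37: x=[3.5500] v=[-2.1271]
Step 38: x=[3.4569] v=[-1.8621]
Step 39: x=[3.3775] v=[-1.5878]
Step 40: x=[3.3122] v=[-1.3056]
Step 41: x=[3.2614] v=[-1.0168]
Step 42: x=[3.2253] v=[-0.7229]
Step 43: x=[3.2040] v=[-0.4254]
Step 44: x=[3.1977] v=[-0.1258]
Step 45: x=[3.2064] v=[0.1744]
First v>=0 after going negative at step 45, time=2.2500

Answer: 2.2500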